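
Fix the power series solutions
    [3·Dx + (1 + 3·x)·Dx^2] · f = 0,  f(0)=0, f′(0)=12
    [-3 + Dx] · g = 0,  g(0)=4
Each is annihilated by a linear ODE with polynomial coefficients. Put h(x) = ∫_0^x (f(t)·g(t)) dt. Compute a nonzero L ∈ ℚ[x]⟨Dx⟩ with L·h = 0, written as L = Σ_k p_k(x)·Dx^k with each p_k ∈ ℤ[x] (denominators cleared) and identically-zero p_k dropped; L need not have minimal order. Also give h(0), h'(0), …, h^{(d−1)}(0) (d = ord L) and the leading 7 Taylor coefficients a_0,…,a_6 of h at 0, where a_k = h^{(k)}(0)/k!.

f: a_k = 0, 12, -18, 36, -81, 972/5, -486, …
g: a_k = 4, 12, 18, 18, 27/2, 81/10, 81/20, …
h₀=f·g: eliminate ⇒ L₀, order ≤ 2·1.
∫: right-multiply L₀ by Dx.
L = 27·x·Dx + (-3 - 18·x)·Dx^2 + (1 + 3·x)·Dx^3  (order 3).
h: a_k = 0, 0, 24, 24, 36, 0, 243/5, …
ICs: h(0) = 0, h′(0) = 0, h′′(0) = 48.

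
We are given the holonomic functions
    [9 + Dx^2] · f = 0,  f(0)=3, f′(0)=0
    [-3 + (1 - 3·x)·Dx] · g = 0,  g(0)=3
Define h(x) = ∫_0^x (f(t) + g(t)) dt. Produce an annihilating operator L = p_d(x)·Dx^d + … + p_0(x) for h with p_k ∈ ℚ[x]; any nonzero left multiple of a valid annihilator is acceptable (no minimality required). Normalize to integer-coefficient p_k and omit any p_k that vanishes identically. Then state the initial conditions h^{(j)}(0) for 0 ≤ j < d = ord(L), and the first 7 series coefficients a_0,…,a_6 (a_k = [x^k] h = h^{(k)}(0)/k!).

L = (-63 + 54·x - 81·x^2)·Dx + (9 - 45·x + 81·x^2 - 81·x^3)·Dx^2 + (-7 + 6·x - 9·x^2)·Dx^3 + (1 - 5·x + 9·x^2 - 9·x^3)·Dx^4  (order 4).
h: a_k = 0, 6, 9/2, 9/2, 81/4, 405/8, 243/2, …
ICs: h(0) = 0, h′(0) = 6, h′′(0) = 9, h′′′(0) = 27.

f: a_k = 3, 0, -27/2, 0, 81/8, 0, -243/80, …
g: a_k = 3, 9, 27, 81, 243, 729, 2187, …
L₀ := lclm(L_f,L_g); ord L₀ ≤ 2+1.
Integrate: L := L₀·Dx.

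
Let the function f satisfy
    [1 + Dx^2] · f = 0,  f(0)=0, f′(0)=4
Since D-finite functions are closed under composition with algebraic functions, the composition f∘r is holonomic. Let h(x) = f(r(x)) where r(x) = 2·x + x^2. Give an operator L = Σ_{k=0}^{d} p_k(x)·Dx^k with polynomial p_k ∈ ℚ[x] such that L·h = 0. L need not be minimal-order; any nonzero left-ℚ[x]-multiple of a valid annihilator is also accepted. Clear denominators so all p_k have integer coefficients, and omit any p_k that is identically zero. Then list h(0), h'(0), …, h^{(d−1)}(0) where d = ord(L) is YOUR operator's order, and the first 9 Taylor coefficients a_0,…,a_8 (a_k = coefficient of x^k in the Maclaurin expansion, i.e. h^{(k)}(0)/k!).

f: a_k = 0, 4, 0, -2/3, 0, 1/30, 0, -1/1260, 0, …
Change of var in L_f (x↦r) gives L₀.
L = (4 + 12·x + 12·x^2 + 4·x^3) - Dx + (1 + x)·Dx^2  (order 2).
h: a_k = 0, 8, 4, -16/3, -8, -44/15, 2, 808/315, 44/45, …
ICs: h(0) = 0, h′(0) = 8.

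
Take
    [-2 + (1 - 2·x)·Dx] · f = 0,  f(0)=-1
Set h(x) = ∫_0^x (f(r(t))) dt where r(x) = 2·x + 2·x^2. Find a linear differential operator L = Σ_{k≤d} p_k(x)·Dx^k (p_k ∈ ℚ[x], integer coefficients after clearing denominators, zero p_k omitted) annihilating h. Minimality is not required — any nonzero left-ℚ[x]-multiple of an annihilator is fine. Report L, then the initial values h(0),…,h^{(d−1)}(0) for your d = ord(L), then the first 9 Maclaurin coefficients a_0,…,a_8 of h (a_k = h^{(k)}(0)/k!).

L = (4 + 8·x)·Dx + (-1 + 4·x + 4·x^2)·Dx^2  (order 2).
h: a_k = 0, -1, -2, -20/3, -24, -464/5, -1120/3, -10816/7, -6528, …
ICs: h(0) = 0, h′(0) = -1.

f: a_k = -1, -2, -4, -8, -16, -32, -64, -128, -256, …
h₀=f(r): pull back L_f along r ⇒ L₀.
∫: right-multiply L₀ by Dx.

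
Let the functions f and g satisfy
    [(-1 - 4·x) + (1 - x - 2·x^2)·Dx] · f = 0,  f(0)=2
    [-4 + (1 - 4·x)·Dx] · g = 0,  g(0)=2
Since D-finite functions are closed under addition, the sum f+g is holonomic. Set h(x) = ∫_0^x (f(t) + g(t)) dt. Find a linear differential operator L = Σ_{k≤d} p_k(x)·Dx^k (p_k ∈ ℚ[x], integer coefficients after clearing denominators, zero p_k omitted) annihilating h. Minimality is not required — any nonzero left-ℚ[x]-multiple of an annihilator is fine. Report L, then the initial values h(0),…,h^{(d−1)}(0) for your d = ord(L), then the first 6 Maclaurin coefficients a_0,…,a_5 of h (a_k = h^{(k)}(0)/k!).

L = (-8 - 144·x + 96·x^2 - 128·x^3)·Dx + (26 - 28·x - 120·x^2 + 128·x^3 - 256·x^4)·Dx^2 + (-3 + 19·x - 34·x^2 + 24·x^3 + 16·x^4 - 64·x^5)·Dx^3  (order 3).
h: a_k = 0, 4, 5, 38/3, 69/2, 534/5, …
ICs: h(0) = 0, h′(0) = 4, h′′(0) = 10.

f: a_k = 2, 2, 6, 10, 22, 42, …
g: a_k = 2, 8, 32, 128, 512, 2048, …
Sum ⇒ L₀ = lclm(L_f,L_g) in ℚ(x)⟨Dx⟩.
h=∫₀ˣh₀: take L = L₀·Dx.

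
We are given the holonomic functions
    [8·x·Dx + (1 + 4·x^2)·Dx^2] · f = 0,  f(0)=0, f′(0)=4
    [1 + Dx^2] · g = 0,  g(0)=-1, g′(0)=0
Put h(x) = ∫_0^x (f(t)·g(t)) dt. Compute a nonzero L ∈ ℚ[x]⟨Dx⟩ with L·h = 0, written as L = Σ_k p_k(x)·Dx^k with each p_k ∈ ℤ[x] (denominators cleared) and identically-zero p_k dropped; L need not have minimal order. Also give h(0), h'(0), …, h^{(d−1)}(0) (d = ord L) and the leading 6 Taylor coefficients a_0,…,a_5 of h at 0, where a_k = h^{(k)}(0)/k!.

f: a_k = 0, 4, 0, -16/3, 0, 64/5, …
g: a_k = -1, 0, 1/2, 0, -1/24, 0, …
f·g: L₀ = L_f ⊗_s L_g, ord ≤ 2·2.
Integrate: L := L₀·Dx.
L = (85 + 944·x^2 + 416·x^4 + 256·x^6 + 256·x^8)·Dx + (144·x + 704·x^3 + 768·x^5 + 1024·x^7)·Dx^2 + (90 + 992·x^2 + 576·x^4 + 512·x^6 + 512·x^8)·Dx^3 + (144·x + 704·x^3 + 768·x^5 + 1024·x^7)·Dx^4 + (5 + 48·x^2 + 160·x^4 + 256·x^6 + 256·x^8)·Dx^5  (order 5).
h: a_k = 0, 0, -2, 0, 11/6, 0, …
ICs: h(0) = 0, h′(0) = 0, h′′(0) = -4, h′′′(0) = 0, h′′′′(0) = 44.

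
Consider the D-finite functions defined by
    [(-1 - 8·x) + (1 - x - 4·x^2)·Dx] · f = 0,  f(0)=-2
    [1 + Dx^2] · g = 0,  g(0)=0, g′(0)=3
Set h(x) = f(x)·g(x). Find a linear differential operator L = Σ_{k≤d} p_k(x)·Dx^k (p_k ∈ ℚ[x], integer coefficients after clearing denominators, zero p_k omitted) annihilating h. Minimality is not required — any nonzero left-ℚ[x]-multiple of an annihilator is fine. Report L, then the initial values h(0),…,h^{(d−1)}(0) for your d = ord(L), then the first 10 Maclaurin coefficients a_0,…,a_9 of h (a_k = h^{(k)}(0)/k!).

f: a_k = -2, -2, -10, -18, -58, -130, -362, -882, -2330, -5858, …
g: a_k = 0, 3, 0, -1/2, 0, 1/40, 0, -1/1680, 0, 1/120960, …
Product ⇒ symmetric product L₀, ord ≤ 2.
L = (7 + x + 4·x^2) + (2 + 16·x)·Dx + (-1 + x + 4·x^2)·Dx^2  (order 2).
h: a_k = 0, -6, -6, -29, -53, -3381/20, -7621/20, -888089/840, -2168417/840, -411895657/60480, …
ICs: h(0) = 0, h′(0) = -6.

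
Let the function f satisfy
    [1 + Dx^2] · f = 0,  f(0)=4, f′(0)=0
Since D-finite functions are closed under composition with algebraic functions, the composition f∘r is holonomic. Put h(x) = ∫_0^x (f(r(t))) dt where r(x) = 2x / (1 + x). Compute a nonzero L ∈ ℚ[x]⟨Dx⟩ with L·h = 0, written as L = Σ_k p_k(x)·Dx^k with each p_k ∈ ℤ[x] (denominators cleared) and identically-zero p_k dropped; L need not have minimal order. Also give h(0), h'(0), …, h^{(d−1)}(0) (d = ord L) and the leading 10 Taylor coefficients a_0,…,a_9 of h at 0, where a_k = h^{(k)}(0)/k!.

L = 4·Dx + (2 + 6·x + 6·x^2 + 2·x^3)·Dx^2 + (1 + 4·x + 6·x^2 + 4·x^3 + x^4)·Dx^3  (order 3).
h: a_k = 0, 4, 0, -8/3, 4, -64/15, 32/9, -88/45, -2/5, 9416/2835, …
ICs: h(0) = 0, h′(0) = 4, h′′(0) = 0.

f: a_k = 4, 0, -2, 0, 1/6, 0, -1/180, 0, 1/10080, 0, …
h₀=f(r): pull back L_f along r ⇒ L₀.
Integrate: L := L₀·Dx.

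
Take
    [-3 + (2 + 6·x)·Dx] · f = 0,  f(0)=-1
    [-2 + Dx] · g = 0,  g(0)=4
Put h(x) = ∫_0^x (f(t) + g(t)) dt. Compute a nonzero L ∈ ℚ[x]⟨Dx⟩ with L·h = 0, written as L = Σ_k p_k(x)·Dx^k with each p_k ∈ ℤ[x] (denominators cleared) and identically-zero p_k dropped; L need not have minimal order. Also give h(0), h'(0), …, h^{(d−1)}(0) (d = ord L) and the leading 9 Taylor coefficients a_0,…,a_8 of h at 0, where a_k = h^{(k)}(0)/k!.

f: a_k = -1, -3/2, 9/8, -27/16, 405/128, -1701/256, 15309/1024, -72171/2048, 2814669/32768, …
g: a_k = 4, 8, 8, 16/3, 8/3, 16/15, 16/45, 32/315, 8/315, …
f+g: L₀ = lclm(L_f,L_g), ord ≤ 1+1.
∫: right-multiply L₀ by Dx.
L = (42 + 72·x)·Dx + (-25 - 96·x - 144·x^2)·Dx^2 + (2 + 30·x + 72·x^2)·Dx^3  (order 3).
h: a_k = 0, 3, 13/4, 73/24, 175/192, 2239/1920, -21419/23040, 705289/322560, -22668329/5160960, …
ICs: h(0) = 0, h′(0) = 3, h′′(0) = 13/2.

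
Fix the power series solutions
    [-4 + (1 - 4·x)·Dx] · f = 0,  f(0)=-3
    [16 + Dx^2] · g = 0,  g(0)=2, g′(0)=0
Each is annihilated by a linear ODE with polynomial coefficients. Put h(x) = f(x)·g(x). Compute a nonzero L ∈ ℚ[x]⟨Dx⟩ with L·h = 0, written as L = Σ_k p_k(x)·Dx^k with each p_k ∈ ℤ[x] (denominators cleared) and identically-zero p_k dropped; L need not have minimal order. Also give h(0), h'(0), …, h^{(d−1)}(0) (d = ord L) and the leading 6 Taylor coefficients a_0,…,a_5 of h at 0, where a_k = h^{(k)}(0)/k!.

f: a_k = -3, -12, -48, -192, -768, -3072, …
g: a_k = 2, 0, -16, 0, 64/3, 0, …
L₀ := L_f ⊗_s L_g (sym. prod.), ord ≤ 2.
L = (-16 + 64·x) + 8·Dx + (-1 + 4·x)·Dx^2  (order 2).
h: a_k = -6, -24, -48, -192, -832, -3328, …
ICs: h(0) = -6, h′(0) = -24.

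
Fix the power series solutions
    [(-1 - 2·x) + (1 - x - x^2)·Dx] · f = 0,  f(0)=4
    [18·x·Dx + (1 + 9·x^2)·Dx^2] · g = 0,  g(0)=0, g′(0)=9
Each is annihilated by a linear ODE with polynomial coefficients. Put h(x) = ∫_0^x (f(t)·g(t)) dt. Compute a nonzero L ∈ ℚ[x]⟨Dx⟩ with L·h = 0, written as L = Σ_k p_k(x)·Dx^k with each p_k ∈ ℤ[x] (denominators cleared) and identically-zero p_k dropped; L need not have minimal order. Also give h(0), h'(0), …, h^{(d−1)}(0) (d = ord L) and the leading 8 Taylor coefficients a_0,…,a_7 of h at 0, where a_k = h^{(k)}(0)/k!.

f: a_k = 4, 4, 8, 12, 20, 32, 52, 84, …
g: a_k = 0, 9, 0, -27, 0, 729/5, 0, -6561/7, …
f·g: L₀ = L_f ⊗_s L_g, ord ≤ 1·2.
Integrate: L := L₀·Dx.
L = (2 + 18·x + 54·x^2)·Dx + (2 - 14·x + 36·x^2 + 54·x^3)·Dx^2 + (-1 + x - 8·x^2 + 9·x^3 + 9·x^4)·Dx^3  (order 3).
h: a_k = 0, 0, 18, 12, -9, 0, 456/5, 2736/35, …
ICs: h(0) = 0, h′(0) = 0, h′′(0) = 36.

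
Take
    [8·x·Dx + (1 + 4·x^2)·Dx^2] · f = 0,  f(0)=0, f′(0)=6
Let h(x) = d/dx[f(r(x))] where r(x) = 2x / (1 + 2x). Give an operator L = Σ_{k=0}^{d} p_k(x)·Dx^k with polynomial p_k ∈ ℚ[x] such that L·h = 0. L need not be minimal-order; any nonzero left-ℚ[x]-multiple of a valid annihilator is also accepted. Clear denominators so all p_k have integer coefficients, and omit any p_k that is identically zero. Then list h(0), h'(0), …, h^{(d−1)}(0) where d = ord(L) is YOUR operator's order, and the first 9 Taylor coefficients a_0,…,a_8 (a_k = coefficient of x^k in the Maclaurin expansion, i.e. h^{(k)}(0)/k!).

f: a_k = 0, 6, 0, -8, 0, 96/5, 0, -384/7, 0, …
f∘r: x↦r, Dx↦Dx/r' in L_f ⇒ L₀.
h=h₀': d/dx-closure on L₀ ⇒ L.
L = (4 + 40·x) + (1 + 4·x + 20·x^2)·Dx  (order 1).
h: a_k = 12, -48, -48, 1152, -3648, -8448, 106752, -258048, -1102848, …
ICs: h(0) = 12.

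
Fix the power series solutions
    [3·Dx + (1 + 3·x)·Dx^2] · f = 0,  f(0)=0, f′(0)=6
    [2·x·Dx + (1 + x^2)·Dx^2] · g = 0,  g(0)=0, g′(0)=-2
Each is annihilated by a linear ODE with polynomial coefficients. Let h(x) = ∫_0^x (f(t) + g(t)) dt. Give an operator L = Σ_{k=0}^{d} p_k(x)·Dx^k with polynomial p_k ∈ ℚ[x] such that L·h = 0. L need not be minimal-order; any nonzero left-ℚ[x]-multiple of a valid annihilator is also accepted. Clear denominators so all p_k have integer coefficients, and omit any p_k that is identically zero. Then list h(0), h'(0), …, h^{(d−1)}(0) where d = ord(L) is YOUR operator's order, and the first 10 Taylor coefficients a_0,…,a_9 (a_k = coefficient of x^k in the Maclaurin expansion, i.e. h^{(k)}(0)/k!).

L = (-6 - 54·x + 18·x^2 + 18·x^3)·Dx^2 + (-20 - 12·x - 48·x^2 + 36·x^3 + 36·x^4)·Dx^3 + (-3 - 7·x + 6·x^2 + 2·x^3 + 9·x^4 + 9·x^5)·Dx^4  (order 4).
h: a_k = 0, 0, 2, -3, 14/3, -81/10, 242/15, -243/7, 547/7, -729/4, …
ICs: h(0) = 0, h′(0) = 0, h′′(0) = 4, h′′′(0) = -18.

f: a_k = 0, 6, -9, 18, -81/2, 486/5, -243, 4374/7, -6561/4, 4374, …
g: a_k = 0, -2, 0, 2/3, 0, -2/5, 0, 2/7, 0, -2/9, …
h₀=f+g: left-lcm gives L₀, ord ≤ 4.
h=∫₀ˣh₀: take L = L₀·Dx.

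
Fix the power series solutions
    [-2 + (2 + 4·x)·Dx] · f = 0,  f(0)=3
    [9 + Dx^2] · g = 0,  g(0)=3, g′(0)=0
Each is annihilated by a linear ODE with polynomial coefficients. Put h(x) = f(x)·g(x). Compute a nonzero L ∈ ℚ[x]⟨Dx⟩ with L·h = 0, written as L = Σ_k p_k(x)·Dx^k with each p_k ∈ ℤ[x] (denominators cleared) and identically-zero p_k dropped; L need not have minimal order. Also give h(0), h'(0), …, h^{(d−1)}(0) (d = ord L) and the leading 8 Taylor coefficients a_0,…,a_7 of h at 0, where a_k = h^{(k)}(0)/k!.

L = (12 + 36·x + 36·x^2) + (-2 - 4·x)·Dx + (1 + 4·x + 4·x^2)·Dx^2  (order 2).
h: a_k = 9, 9, -45, -36, 45, 18, -54/5, -54/5, …
ICs: h(0) = 9, h′(0) = 9.

f: a_k = 3, 3, -3/2, 3/2, -15/8, 21/8, -63/16, 99/16, …
g: a_k = 3, 0, -27/2, 0, 81/8, 0, -243/80, 0, …
Sym-product of L_f,L_g gives L₀ (≤ ord 2).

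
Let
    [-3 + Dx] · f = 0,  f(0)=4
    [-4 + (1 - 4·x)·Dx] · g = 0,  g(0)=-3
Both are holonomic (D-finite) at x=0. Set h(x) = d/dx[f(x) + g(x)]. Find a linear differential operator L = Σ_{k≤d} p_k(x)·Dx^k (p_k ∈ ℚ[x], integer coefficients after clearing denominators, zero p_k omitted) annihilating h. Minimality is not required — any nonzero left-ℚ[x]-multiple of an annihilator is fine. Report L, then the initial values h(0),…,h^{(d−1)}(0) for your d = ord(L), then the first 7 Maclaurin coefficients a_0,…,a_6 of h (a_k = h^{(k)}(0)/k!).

L = (216 + 288·x) + (-87 - 72·x + 144·x^2)·Dx + (5 - 8·x - 48·x^2)·Dx^2  (order 2).
h: a_k = 0, -60, -522, -3018, -30639/2, -737037/10, -6881037/20, …
ICs: h(0) = 0, h′(0) = -60.

f: a_k = 4, 12, 18, 18, 27/2, 81/10, 81/20, …
g: a_k = -3, -12, -48, -192, -768, -3072, -12288, …
h₀=f+g: left-lcm gives L₀, ord ≤ 2.
h₀' ⇒ L via d/dx closure of L₀.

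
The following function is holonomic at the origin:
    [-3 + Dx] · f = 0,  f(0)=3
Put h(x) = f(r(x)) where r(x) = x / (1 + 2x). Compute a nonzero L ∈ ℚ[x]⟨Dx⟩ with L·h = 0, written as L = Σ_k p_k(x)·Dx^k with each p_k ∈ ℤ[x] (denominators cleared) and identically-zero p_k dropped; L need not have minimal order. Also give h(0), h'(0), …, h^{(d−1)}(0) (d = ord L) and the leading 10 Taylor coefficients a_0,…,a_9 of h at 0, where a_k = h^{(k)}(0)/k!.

L = -3 + (1 + 4·x + 4·x^2)·Dx  (order 1).
h: a_k = 3, 9, -9/2, -9/2, 153/8, -1557/40, 4743/80, -37323/560, 136251/4480, 489897/4480, …
ICs: h(0) = 3.

f: a_k = 3, 9, 27/2, 27/2, 81/8, 243/40, 243/80, 729/560, 2187/4480, 729/4480, …
L₀ from L_f via x↦r, Dx↦r'^{-1}Dx.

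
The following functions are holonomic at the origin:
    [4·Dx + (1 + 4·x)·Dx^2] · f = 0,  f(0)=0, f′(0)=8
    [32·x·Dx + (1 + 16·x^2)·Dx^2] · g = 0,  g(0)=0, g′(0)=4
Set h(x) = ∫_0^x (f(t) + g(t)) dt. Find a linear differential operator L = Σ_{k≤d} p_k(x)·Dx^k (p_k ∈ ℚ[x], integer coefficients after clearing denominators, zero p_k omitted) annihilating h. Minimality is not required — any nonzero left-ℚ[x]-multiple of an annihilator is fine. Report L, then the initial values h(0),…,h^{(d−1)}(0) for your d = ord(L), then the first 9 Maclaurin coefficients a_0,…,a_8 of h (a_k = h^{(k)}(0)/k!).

L = (-32 - 384·x + 1536·x^2 + 2048·x^3)·Dx^2 + (-16 - 64·x + 3072·x^3 + 4096·x^4)·Dx^3 + (-1 + 4·x + 32·x^2 + 128·x^3 + 768·x^4 + 1024·x^5)·Dx^4  (order 4).
h: a_k = 0, 0, 6, -16/3, 16/3, -128/5, 512/5, -4096/21, 2048/7, …
ICs: h(0) = 0, h′(0) = 0, h′′(0) = 12, h′′′(0) = -32.

f: a_k = 0, 8, -16, 128/3, -128, 2048/5, -4096/3, 32768/7, -16384, …
g: a_k = 0, 4, 0, -64/3, 0, 1024/5, 0, -16384/7, 0, …
Weyl lclm of L_f,L_g ⇒ L₀ (ord ≤ 4).
h=∫h₀ ⇒ L = L₀·Dx.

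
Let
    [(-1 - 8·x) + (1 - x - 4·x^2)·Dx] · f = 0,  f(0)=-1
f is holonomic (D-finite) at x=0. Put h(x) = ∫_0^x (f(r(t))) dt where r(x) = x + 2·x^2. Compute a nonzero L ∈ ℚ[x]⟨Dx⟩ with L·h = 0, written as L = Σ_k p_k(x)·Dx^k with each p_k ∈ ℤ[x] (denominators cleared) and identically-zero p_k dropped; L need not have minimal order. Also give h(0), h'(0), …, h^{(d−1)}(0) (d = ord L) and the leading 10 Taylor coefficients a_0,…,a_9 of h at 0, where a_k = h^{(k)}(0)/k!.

L = (1 + 12·x + 48·x^2 + 64·x^3)·Dx + (-1 + x + 6·x^2 + 16·x^3 + 16·x^4)·Dx^2  (order 2).
h: a_k = 0, -1, -1/2, -7/3, -29/4, -103/5, -135/2, -1599/7, -6141/8, -23863/9, …
ICs: h(0) = 0, h′(0) = -1.

f: a_k = -1, -1, -5, -9, -29, -65, -181, -441, -1165, -2929, …
f∘r: x↦r, Dx↦Dx/r' in L_f ⇒ L₀.
h=∫h₀ ⇒ L = L₀·Dx.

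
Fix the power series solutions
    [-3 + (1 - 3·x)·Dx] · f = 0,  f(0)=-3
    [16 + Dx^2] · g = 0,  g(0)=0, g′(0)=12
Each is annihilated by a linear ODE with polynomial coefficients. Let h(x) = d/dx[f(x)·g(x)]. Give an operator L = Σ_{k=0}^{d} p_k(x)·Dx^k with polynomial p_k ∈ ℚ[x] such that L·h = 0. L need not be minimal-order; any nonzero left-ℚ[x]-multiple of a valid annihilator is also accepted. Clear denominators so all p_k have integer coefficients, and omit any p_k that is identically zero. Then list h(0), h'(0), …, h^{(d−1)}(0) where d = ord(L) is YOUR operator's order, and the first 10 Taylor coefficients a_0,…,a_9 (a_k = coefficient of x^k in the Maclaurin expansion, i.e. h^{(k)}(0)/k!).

L = (-2 - 96·x + 144·x^2) + (-6 + 18·x)·Dx + (1 - 6·x + 9·x^2)·Dx^2  (order 2).
h: a_k = -36, -216, -684, -2736, -10644, -191592/5, -669548/5, -16069152/35, -54235436/35, -108470872/21, …
ICs: h(0) = -36, h′(0) = -216.

f: a_k = -3, -9, -27, -81, -243, -729, -2187, -6561, -19683, -59049, …
g: a_k = 0, 12, 0, -32, 0, 128/5, 0, -1024/105, 0, 2048/945, …
h₀=f·g: eliminate ⇒ L₀, order ≤ 1·2.
Differentiate: ansatz ord ≤ ord L₀ ⇒ L.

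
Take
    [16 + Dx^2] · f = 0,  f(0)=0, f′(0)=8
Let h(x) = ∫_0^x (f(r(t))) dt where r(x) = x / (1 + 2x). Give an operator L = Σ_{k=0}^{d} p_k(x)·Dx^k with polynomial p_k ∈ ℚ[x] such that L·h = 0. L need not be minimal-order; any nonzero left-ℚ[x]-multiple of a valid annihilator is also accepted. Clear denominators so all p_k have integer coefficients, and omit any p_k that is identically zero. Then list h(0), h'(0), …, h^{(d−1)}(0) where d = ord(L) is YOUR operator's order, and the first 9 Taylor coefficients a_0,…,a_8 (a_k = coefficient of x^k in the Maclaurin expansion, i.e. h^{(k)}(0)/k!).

f: a_k = 0, 8, 0, -64/3, 0, 256/15, 0, -2048/315, 0, …
h₀=f(r): pull back L_f along r ⇒ L₀.
∫: right-multiply L₀ by Dx.
L = 16·Dx + (4 + 24·x + 48·x^2 + 32·x^3)·Dx^2 + (1 + 8·x + 24·x^2 + 32·x^3 + 16·x^4)·Dx^3  (order 3).
h: a_k = 0, 0, 4, -16/3, 8/3, 64/5, -2752/45, 1280/7, -141376/315, …
ICs: h(0) = 0, h′(0) = 0, h′′(0) = 8.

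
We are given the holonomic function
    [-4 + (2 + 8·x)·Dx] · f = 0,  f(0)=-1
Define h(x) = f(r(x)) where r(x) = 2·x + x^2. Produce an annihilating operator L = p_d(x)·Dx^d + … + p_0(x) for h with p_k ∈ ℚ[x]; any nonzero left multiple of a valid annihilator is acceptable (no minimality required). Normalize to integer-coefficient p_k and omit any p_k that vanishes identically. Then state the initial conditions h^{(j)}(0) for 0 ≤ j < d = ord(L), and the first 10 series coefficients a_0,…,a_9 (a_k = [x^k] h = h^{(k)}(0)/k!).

f: a_k = -1, -2, 2, -4, 10, -28, 84, -264, 858, -2860, …
f∘r: x↦r, Dx↦Dx/r' in L_f ⇒ L₀.
L = (-4 - 4·x) + (1 + 8·x + 4·x^2)·Dx  (order 1).
h: a_k = -1, -4, 6, -24, 114, -600, 3372, -19824, 120426, -749976, …
ICs: h(0) = -1.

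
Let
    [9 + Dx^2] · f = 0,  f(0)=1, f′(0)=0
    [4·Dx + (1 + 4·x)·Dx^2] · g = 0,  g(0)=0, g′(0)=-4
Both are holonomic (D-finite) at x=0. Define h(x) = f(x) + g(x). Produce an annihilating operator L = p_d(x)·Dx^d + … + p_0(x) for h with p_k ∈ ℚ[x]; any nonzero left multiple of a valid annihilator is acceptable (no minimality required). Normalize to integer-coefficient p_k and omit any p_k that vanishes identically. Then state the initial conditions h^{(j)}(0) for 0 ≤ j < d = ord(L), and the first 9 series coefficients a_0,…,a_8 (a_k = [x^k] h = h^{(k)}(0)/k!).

f: a_k = 1, 0, -9/2, 0, 27/8, 0, -81/80, 0, 729/4480, …
g: a_k = 0, -4, 8, -64/3, 64, -1024/5, 2048/3, -16384/7, 8192, …
Weyl lclm of L_f,L_g ⇒ L₀ (ord ≤ 4).
L = (3780 + 2592·x + 5184·x^2)·Dx + (369 + 2124·x + 3888·x^2 + 5184·x^3)·Dx^2 + (420 + 288·x + 576·x^2)·Dx^3 + (41 + 236·x + 432·x^2 + 576·x^3)·Dx^4  (order 4).
h: a_k = 1, -4, 7/2, -64/3, 539/8, -1024/5, 163597/240, -16384/7, 36700889/4480, …
ICs: h(0) = 1, h′(0) = -4, h′′(0) = 7, h′′′(0) = -128.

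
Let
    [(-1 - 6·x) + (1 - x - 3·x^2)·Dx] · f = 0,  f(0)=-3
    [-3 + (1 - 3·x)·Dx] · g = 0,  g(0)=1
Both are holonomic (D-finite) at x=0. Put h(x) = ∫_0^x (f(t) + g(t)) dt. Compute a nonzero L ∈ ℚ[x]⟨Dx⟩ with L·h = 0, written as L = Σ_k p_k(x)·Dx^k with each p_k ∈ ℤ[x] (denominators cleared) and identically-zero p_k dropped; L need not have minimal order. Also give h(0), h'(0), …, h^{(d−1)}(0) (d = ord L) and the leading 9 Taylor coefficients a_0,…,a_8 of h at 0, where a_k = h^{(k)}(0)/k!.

L = (6 - 108·x + 162·x^2 - 162·x^3)·Dx + (10 - 6·x - 108·x^2 + 270·x^3 - 324·x^4)·Dx^2 + (-2 + 14·x - 33·x^2 + 18·x^3 + 54·x^4 - 81·x^5)·Dx^3  (order 3).
h: a_k = 0, -2, 0, -1, 3/2, 24/5, 41/2, 438/7, 192, …
ICs: h(0) = 0, h′(0) = -2, h′′(0) = 0.

f: a_k = -3, -3, -12, -21, -57, -120, -291, -651, -1524, …
g: a_k = 1, 3, 9, 27, 81, 243, 729, 2187, 6561, …
L₀ := lclm(L_f,L_g); ord L₀ ≤ 1+1.
Integrate: L := L₀·Dx.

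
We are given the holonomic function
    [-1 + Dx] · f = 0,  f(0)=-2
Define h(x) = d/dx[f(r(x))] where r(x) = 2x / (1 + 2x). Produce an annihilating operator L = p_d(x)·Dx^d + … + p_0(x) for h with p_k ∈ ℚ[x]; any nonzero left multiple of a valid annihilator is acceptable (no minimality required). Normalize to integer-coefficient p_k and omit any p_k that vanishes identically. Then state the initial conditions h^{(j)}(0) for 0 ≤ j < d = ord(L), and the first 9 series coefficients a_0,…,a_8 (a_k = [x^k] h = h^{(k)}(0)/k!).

f: a_k = -2, -2, -1, -1/3, -1/12, -1/60, -1/360, -1/2520, -1/20160, …
Change of var in L_f (x↦r) gives L₀.
Derive L from L₀ (diff closure).
L = (-2 - 8·x) + (-1 - 4·x - 4·x^2)·Dx  (order 1).
h: a_k = -4, 8, -8, -16/3, 152/3, -2416/15, 17456/45, -250912/315, 452152/315, …
ICs: h(0) = -4.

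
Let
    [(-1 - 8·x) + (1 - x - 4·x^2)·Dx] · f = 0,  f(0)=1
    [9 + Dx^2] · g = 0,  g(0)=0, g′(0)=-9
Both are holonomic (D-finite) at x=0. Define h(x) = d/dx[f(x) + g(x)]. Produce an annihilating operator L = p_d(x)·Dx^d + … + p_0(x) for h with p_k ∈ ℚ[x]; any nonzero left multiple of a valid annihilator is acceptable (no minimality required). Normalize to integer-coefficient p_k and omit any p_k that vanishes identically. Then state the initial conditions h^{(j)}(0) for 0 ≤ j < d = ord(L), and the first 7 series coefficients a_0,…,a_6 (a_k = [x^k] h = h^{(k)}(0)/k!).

L = (2358 + 13068·x + 57006·x^2 + 38520·x^3 + 83520·x^4 + 31104·x^5 + 41472·x^6) + (-189 - 1413·x + 1251·x^2 + 4203·x^3 + 5580·x^4 + 11952·x^5 + 12096·x^6 + 13824·x^7)·Dx + (262 + 1452·x + 6334·x^2 + 4280·x^3 + 9280·x^4 + 3456·x^5 + 4608·x^6)·Dx^2 + (-21 - 157·x + 139·x^2 + 467·x^3 + 620·x^4 + 1328·x^5 + 1344·x^6 + 1536·x^7)·Dx^3  (order 3).
h: a_k = -8, 10, 135/2, 116, 2357/8, 1086, 247689/80, …
ICs: h(0) = -8, h′(0) = 10, h′′(0) = 135.

f: a_k = 1, 1, 5, 9, 29, 65, 181, …
g: a_k = 0, -9, 0, 27/2, 0, -243/40, 0, …
h₀=f+g: left-lcm gives L₀, ord ≤ 3.
h₀' ⇒ L via d/dx closure of L₀.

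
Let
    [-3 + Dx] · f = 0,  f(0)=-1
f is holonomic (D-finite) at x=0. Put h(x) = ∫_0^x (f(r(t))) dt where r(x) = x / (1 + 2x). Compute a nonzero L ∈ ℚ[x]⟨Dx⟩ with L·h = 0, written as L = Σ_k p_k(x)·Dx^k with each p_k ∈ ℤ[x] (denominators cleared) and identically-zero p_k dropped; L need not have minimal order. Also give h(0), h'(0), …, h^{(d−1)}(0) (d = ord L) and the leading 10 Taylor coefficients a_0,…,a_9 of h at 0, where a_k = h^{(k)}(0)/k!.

L = -3·Dx + (1 + 4·x + 4·x^2)·Dx^2  (order 2).
h: a_k = 0, -1, -3/2, 1/2, 3/8, -51/40, 173/80, -1581/560, 12441/4480, -15139/13440, …
ICs: h(0) = 0, h′(0) = -1.

f: a_k = -1, -3, -9/2, -9/2, -27/8, -81/40, -81/80, -243/560, -729/4480, -243/4480, …
h₀=f(r): pull back L_f along r ⇒ L₀.
h=∫₀ˣh₀: take L = L₀·Dx.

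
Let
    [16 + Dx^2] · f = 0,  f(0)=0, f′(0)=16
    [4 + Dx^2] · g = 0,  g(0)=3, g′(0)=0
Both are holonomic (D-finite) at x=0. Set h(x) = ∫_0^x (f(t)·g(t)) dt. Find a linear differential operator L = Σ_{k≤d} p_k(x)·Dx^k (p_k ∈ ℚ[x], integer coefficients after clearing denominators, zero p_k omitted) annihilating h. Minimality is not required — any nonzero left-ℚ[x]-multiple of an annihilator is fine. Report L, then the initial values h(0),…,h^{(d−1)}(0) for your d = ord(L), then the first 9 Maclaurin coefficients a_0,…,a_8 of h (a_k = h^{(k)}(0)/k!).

f: a_k = 0, 16, 0, -128/3, 0, 512/15, 0, -4096/315, 0, …
g: a_k = 3, 0, -6, 0, 2, 0, -4/15, 0, 2/105, …
Sym-product of L_f,L_g gives L₀ (≤ ord 4).
Integrate: L := L₀·Dx.
L = 144·Dx + 40·Dx^3 + Dx^5  (order 5).
h: a_k = 0, 0, 24, 0, -56, 0, 976/15, 0, -4376/105, …
ICs: h(0) = 0, h′(0) = 0, h′′(0) = 48, h′′′(0) = 0, h′′′′(0) = -1344.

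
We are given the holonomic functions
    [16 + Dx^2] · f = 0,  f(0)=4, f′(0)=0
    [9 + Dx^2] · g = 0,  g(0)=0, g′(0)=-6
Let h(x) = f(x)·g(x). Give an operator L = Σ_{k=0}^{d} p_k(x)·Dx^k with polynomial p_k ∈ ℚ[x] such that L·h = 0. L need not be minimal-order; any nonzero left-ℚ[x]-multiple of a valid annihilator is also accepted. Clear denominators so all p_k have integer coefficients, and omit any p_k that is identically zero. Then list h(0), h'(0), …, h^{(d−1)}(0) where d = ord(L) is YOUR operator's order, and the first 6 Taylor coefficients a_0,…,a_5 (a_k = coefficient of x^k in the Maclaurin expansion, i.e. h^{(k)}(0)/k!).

f: a_k = 4, 0, -32, 0, 128/3, 0, …
g: a_k = 0, -6, 0, 9, 0, -81/20, …
f·g: L₀ = L_f ⊗_s L_g, ord ≤ 2·2.
L = 49 + 50·Dx^2 + Dx^4  (order 4).
h: a_k = 0, -24, 0, 228, 0, -2801/5, …
ICs: h(0) = 0, h′(0) = -24, h′′(0) = 0, h′′′(0) = 1368.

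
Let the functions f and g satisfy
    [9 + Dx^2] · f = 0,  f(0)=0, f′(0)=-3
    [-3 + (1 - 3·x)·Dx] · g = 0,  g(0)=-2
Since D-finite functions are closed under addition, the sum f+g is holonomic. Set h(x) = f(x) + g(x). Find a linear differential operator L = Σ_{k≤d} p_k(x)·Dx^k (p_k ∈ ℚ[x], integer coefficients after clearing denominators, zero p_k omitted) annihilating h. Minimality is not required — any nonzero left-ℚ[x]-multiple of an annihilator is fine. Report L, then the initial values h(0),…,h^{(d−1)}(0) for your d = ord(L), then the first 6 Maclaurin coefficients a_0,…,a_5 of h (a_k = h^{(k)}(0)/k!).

f: a_k = 0, -3, 0, 9/2, 0, -81/40, …
g: a_k = -2, -6, -18, -54, -162, -486, …
f+g: L₀ = lclm(L_f,L_g), ord ≤ 2+1.
L = (-63 + 54·x - 81·x^2) + (9 - 45·x + 81·x^2 - 81·x^3)·Dx + (-7 + 6·x - 9·x^2)·Dx^2 + (1 - 5·x + 9·x^2 - 9·x^3)·Dx^3  (order 3).
h: a_k = -2, -9, -18, -99/2, -162, -19521/40, …
ICs: h(0) = -2, h′(0) = -9, h′′(0) = -36.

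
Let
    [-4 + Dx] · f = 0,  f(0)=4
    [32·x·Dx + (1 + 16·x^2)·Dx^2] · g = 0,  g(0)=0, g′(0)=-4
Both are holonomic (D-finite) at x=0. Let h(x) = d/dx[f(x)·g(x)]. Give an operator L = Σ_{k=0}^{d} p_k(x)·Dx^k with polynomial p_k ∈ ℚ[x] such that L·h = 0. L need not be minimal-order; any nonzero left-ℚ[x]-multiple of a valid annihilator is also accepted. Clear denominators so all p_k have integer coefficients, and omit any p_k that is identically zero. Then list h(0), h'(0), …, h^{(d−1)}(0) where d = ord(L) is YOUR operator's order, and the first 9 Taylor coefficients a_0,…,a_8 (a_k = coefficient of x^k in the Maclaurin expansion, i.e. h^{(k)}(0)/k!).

L = (16 + 320·x - 768·x^2 + 1024·x^3) + (-96·x + 256·x^2 - 512·x^3)·Dx + (-1 + 4·x - 16·x^2 + 64·x^3)·Dx^2  (order 2).
h: a_k = -16, -128, -128, 2048/3, -1536, -45056/3, 126976/5, 14811136/63, -9428992/21, …
ICs: h(0) = -16, h′(0) = -128.

f: a_k = 4, 16, 32, 128/3, 128/3, 512/15, 1024/45, 4096/315, 2048/315, …
g: a_k = 0, -4, 0, 64/3, 0, -1024/5, 0, 16384/7, 0, …
h₀=f·g: eliminate ⇒ L₀, order ≤ 1·2.
Differentiate: ansatz ord ≤ ord L₀ ⇒ L.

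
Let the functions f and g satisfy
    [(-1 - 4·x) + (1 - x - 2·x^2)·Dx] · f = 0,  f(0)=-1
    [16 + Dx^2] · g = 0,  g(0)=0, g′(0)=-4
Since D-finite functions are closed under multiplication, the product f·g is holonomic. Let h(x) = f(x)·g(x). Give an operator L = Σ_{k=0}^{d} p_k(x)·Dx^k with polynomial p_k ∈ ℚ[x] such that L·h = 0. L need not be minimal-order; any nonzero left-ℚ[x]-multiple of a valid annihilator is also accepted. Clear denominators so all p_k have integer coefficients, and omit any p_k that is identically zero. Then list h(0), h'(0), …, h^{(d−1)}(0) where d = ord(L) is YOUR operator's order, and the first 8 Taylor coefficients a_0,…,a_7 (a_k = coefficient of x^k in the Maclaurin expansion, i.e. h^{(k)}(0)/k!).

f: a_k = -1, -1, -3, -5, -11, -21, -43, -85, …
g: a_k = 0, -4, 0, 32/3, 0, -128/15, 0, 1024/315, …
Product ⇒ symmetric product L₀, ord ≤ 2.
L = (-12 + 16·x + 32·x^2) + (2 + 8·x)·Dx + (-1 + x + 2·x^2)·Dx^2  (order 2).
h: a_k = 0, 4, 4, 4/3, 28/3, 308/15, 196/5, 4852/63, …
ICs: h(0) = 0, h′(0) = 4.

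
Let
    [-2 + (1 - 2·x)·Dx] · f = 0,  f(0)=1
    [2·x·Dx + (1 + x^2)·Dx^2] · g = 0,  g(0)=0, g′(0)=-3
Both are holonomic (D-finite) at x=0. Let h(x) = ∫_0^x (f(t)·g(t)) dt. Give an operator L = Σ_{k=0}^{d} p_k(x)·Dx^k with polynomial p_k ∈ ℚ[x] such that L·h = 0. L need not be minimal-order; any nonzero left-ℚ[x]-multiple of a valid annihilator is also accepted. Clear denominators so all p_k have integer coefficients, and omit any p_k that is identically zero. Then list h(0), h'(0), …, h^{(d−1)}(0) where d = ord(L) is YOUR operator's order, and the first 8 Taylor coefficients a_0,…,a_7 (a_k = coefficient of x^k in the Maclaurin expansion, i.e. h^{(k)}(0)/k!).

f: a_k = 1, 2, 4, 8, 16, 32, 64, 128, …
g: a_k = 0, -3, 0, 1, 0, -3/5, 0, 3/7, …
Product ⇒ symmetric product L₀, ord ≤ 2.
∫: right-multiply L₀ by Dx.
L = 4·x·Dx + (4 - 2·x + 8·x^2)·Dx^2 + (-1 + 2·x - x^2 + 2·x^3)·Dx^3  (order 3).
h: a_k = 0, 0, -3/2, -2, -11/4, -22/5, -223/30, -446/35, …
ICs: h(0) = 0, h′(0) = 0, h′′(0) = -3.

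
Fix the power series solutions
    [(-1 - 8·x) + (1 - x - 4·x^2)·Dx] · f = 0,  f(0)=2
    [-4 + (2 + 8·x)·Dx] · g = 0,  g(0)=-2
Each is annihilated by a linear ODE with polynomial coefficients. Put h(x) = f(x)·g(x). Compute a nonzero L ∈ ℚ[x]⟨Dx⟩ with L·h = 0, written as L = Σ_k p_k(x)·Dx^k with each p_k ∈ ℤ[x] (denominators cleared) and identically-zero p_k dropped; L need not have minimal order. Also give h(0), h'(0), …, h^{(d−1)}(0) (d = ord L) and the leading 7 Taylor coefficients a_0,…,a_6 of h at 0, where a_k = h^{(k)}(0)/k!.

L = (3 + 10·x + 24·x^2) + (-1 - 3·x + 8·x^2 + 16·x^3)·Dx  (order 1).
h: a_k = -4, -12, -20, -84, -124, -572, -732, …
ICs: h(0) = -4.

f: a_k = 2, 2, 10, 18, 58, 130, 362, …
g: a_k = -2, -4, 4, -8, 20, -56, 168, …
Product ⇒ symmetric product L₀, ord ≤ 1.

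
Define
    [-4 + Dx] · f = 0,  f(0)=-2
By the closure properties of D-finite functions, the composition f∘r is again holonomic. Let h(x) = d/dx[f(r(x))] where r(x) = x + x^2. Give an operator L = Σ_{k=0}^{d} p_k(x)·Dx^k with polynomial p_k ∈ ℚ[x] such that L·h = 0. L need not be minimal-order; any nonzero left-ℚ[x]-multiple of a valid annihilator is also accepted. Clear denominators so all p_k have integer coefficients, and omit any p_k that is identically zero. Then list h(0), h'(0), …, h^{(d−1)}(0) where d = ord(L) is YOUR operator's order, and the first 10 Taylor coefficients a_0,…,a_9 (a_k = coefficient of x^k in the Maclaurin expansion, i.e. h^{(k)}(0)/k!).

L = (6 + 16·x + 16·x^2) + (-1 - 2·x)·Dx  (order 1).
h: a_k = -8, -48, -160, -1216/3, -832, -22144/15, -104192/45, -23040/7, -1351936/315, -14738944/2835, …
ICs: h(0) = -8.

f: a_k = -2, -8, -16, -64/3, -64/3, -256/15, -512/45, -2048/315, -1024/315, -4096/2835, …
f∘r: x↦r, Dx↦Dx/r' in L_f ⇒ L₀.
Differentiate: ansatz ord ≤ ord L₀ ⇒ L.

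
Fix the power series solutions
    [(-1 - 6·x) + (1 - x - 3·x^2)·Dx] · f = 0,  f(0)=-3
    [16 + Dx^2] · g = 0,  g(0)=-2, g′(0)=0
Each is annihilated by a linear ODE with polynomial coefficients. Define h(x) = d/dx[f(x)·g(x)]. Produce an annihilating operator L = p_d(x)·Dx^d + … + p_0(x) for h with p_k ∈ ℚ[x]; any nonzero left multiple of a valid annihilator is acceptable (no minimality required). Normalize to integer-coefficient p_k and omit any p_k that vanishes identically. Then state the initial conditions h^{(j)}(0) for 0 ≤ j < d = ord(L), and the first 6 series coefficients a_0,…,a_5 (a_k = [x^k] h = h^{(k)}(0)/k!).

L = (-26 - 256·x - 640·x^2 + 768·x^3 + 1152·x^4) + (-7 - 26·x + 144·x^2 + 288·x^3)·Dx + (5 - 13·x - 31·x^2 + 48·x^3 + 72·x^4)·Dx^2  (order 2).
h: a_k = 6, -48, -18, -56, -160, -3244/5, …
ICs: h(0) = 6, h′(0) = -48.

f: a_k = -3, -3, -12, -21, -57, -120, …
g: a_k = -2, 0, 16, 0, -64/3, 0, …
Product ⇒ symmetric product L₀, ord ≤ 2.
Differentiate: ansatz ord ≤ ord L₀ ⇒ L.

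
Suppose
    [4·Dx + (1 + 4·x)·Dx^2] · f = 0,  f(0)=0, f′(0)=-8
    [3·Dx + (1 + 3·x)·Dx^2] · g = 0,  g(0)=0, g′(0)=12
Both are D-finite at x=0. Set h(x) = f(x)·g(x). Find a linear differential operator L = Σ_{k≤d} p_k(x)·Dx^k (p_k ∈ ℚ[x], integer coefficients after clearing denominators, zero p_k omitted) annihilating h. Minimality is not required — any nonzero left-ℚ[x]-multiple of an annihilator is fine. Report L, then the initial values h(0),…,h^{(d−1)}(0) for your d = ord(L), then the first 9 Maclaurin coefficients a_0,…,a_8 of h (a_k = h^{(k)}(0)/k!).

L = (600 + 4032·x + 6912·x^2)·Dx + (854 + 8808·x + 30240·x^2 + 34560·x^3)·Dx^2 + (172 + 2380·x + 12312·x^2 + 28224·x^3 + 24192·x^4)·Dx^3 + (7 + 122·x + 847·x^2 + 2928·x^3 + 5040·x^4 + 3456·x^5)·Dx^4  (order 4).
h: a_k = 0, 0, -96, 336, -1088, 3528, -58032/5, 194096/5, -923520/7, …
ICs: h(0) = 0, h′(0) = 0, h′′(0) = -192, h′′′(0) = 2016.

f: a_k = 0, -8, 16, -128/3, 128, -2048/5, 4096/3, -32768/7, 16384, …
g: a_k = 0, 12, -18, 36, -81, 972/5, -486, 8748/7, -6561/2, …
L₀ := L_f ⊗_s L_g (sym. prod.), ord ≤ 4.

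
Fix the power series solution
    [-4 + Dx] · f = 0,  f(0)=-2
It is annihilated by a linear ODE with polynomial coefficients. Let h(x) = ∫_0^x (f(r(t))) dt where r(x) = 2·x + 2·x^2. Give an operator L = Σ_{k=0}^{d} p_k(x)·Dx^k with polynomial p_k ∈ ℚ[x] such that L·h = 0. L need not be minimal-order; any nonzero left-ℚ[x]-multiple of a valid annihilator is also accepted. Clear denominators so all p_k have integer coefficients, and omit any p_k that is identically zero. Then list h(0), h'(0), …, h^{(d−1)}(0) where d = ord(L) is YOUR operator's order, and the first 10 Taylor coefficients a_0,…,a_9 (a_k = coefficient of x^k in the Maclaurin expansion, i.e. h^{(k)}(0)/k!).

L = (-8 - 16·x)·Dx + Dx^2  (order 2).
h: a_k = 0, -2, -8, -80/3, -224/3, -2752/15, -18176/45, -255488/315, -94720/63, -7365632/2835, …
ICs: h(0) = 0, h′(0) = -2.

f: a_k = -2, -8, -16, -64/3, -64/3, -256/15, -512/45, -2048/315, -1024/315, -4096/2835, …
f∘r: x↦r, Dx↦Dx/r' in L_f ⇒ L₀.
∫: right-multiply L₀ by Dx.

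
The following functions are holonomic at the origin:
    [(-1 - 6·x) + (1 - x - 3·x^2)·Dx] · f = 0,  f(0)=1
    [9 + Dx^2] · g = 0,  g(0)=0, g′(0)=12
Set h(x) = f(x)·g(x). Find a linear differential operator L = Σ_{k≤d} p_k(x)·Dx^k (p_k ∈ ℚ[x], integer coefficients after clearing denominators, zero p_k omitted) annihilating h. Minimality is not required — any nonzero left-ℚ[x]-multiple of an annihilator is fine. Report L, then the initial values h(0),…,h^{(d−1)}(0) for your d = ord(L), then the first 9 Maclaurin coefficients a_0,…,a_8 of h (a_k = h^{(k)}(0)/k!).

f: a_k = 1, 1, 4, 7, 19, 40, 97, 217, 508, …
g: a_k = 0, 12, 0, -18, 0, 81/10, 0, -243/140, 0, …
Sym-product of L_f,L_g gives L₀ (≤ ord 2).
L = (-3 + 9·x + 27·x^2) + (2 + 12·x)·Dx + (-1 + x + 3·x^2)·Dx^2  (order 2).
h: a_k = 0, 12, 12, 30, 66, 1641/10, 3621/10, 119373/140, 54291/28, …
ICs: h(0) = 0, h′(0) = 12.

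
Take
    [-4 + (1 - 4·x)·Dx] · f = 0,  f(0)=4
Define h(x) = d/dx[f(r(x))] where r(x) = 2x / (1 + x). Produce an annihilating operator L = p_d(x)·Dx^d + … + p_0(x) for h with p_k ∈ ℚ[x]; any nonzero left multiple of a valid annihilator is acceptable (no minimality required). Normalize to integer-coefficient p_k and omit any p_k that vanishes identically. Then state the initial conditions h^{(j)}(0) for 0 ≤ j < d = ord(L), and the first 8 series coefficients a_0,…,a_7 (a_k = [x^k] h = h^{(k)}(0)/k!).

L = 14 + (-1 + 7·x)·Dx  (order 1).
h: a_k = 32, 448, 4704, 43904, 384160, 3226944, 26353376, 210827008, …
ICs: h(0) = 32.

f: a_k = 4, 16, 64, 256, 1024, 4096, 16384, 65536, …
f∘r: x↦r, Dx↦Dx/r' in L_f ⇒ L₀.
Differentiate: ansatz ord ≤ ord L₀ ⇒ L.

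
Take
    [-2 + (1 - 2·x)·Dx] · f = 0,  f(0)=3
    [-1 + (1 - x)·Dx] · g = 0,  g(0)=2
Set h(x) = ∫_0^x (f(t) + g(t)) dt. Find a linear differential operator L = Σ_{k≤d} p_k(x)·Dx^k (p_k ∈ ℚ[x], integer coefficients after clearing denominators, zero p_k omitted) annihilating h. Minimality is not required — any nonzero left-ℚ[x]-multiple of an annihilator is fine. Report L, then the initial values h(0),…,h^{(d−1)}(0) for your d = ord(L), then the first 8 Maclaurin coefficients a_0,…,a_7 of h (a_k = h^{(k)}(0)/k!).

L = -4·Dx + (6 - 8·x)·Dx^2 + (-1 + 3·x - 2·x^2)·Dx^3  (order 3).
h: a_k = 0, 5, 4, 14/3, 13/2, 10, 49/3, 194/7, …
ICs: h(0) = 0, h′(0) = 5, h′′(0) = 8.

f: a_k = 3, 6, 12, 24, 48, 96, 192, 384, …
g: a_k = 2, 2, 2, 2, 2, 2, 2, 2, …
Weyl lclm of L_f,L_g ⇒ L₀ (ord ≤ 2).
∫: right-multiply L₀ by Dx.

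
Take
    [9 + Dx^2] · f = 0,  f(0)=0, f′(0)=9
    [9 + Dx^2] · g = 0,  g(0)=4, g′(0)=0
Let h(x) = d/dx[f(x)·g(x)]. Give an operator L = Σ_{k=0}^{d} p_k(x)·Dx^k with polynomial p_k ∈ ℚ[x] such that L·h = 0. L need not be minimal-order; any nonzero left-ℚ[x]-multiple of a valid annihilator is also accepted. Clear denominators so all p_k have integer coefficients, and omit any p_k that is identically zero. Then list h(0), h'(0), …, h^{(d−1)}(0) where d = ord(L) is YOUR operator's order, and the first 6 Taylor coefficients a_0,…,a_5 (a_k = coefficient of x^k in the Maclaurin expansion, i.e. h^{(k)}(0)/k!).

f: a_k = 0, 9, 0, -27/2, 0, 243/40, …
g: a_k = 4, 0, -18, 0, 27/2, 0, …
Sym-product of L_f,L_g gives L₀ (≤ ord 4).
h₀' ⇒ L via d/dx closure of L₀.
L = 36 + Dx^2  (order 2).
h: a_k = 36, 0, -648, 0, 1944, 0, …
ICs: h(0) = 36, h′(0) = 0.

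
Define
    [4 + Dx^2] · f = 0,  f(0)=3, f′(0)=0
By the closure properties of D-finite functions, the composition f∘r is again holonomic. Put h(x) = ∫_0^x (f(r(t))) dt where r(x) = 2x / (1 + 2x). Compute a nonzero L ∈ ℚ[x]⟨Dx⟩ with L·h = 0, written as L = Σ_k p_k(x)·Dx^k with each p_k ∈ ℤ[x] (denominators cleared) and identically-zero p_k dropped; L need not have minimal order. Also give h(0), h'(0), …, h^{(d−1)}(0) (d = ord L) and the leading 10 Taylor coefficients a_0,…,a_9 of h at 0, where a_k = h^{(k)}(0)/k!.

L = 16·Dx + (4 + 24·x + 48·x^2 + 32·x^3)·Dx^2 + (1 + 8·x + 24·x^2 + 32·x^3 + 16·x^4)·Dx^3  (order 3).
h: a_k = 0, 3, 0, -8, 24, -256/5, 256/3, -1408/15, -192/5, 602624/945, …
ICs: h(0) = 0, h′(0) = 3, h′′(0) = 0.

f: a_k = 3, 0, -6, 0, 2, 0, -4/15, 0, 2/105, 0, …
Change of var in L_f (x↦r) gives L₀.
h=∫h₀ ⇒ L = L₀·Dx.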